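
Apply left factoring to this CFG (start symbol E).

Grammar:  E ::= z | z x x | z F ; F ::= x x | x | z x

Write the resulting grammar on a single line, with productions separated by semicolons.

E has alternatives sharing prefix 'z': factor to E → z E' with E' → ε | x x | F.
F has alternatives sharing prefix 'x': factor to F → x F' with F' → x | ε.

E ::= z E'; F ::= z x | x F'; E' ::= ε | x x | F; F' ::= x | ε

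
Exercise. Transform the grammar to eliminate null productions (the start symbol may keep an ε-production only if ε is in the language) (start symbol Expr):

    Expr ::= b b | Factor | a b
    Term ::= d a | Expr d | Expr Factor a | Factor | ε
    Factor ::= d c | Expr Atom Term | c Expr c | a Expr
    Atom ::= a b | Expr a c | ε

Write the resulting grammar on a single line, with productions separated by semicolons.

Expr ::= b b | Factor | a b; Term ::= d a | Expr d | Expr Factor a | Factor; Factor ::= d c | Expr Atom Term | Expr Atom | Expr Term | Expr | c Expr c | a Expr; Atom ::= a b | Expr a c

The nullable symbols are {Atom, Term}.
ε ∉ L(G), so no ε-production is kept.
Add the nullable-subset variants: Factor → Expr Atom Term gives Expr Atom Term | Expr Atom | Expr Term | Expr.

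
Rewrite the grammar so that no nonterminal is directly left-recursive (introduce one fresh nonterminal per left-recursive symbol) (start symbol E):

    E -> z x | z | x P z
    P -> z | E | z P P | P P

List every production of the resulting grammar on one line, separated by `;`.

Directly left-recursive nonterminal: P.
For P: α = {P}, β = {z, E, z P P}. Rewrite as P → β P' and P' → α P' | ε.

E -> z x | z | x P z; P -> z P' | E P' | z P P P'; P' -> P P' | ε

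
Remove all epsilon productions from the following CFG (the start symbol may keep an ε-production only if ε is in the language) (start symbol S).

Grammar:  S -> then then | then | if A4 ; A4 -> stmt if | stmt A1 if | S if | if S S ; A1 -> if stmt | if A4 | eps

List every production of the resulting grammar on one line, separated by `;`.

Nullable set = {A1}.
ε ∉ L(G), so no ε-production is kept.

S -> then then | then | if A4; A4 -> stmt if | stmt A1 if | S if | if S S; A1 -> if stmt | if A4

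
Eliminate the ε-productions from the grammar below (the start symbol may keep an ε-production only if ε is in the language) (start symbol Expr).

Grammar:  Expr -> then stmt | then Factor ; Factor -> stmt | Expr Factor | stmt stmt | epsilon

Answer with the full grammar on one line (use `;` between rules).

The nullable symbols are {Factor}.
ε ∉ L(G), so no ε-production is kept.
Add the nullable-subset variants: Expr → then Factor gives then Factor | then. Factor → Expr Factor gives Expr Factor | Expr.

Expr -> then stmt | then Factor | then; Factor -> stmt | Expr Factor | Expr | stmt stmt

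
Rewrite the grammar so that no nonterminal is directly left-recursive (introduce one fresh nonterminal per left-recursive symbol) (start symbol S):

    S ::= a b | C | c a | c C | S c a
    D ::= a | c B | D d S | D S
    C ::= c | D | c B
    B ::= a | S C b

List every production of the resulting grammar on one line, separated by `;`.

Left recursion appears on S, D.
For S: α = {c a}, β = {a b, C, c a, c C}. Rewrite as S → β S' and S' → α S' | ε.
For D: α = {d S, S}, β = {a, c B}. Rewrite as D → β D' and D' → α D' | ε.

S ::= a b S' | C S' | c a S' | c C S'; D ::= a D' | c B D'; C ::= c | D | c B; B ::= a | S C b; S' ::= c a S' | ε; D' ::= d S D' | S D' | ε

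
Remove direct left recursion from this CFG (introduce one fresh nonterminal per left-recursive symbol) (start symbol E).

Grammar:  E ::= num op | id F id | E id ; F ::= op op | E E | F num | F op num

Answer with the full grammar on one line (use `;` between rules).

Directly left-recursive nonterminals: E, F.
For E: α = {id}, β = {num op, id F id}. Rewrite as E → β E' and E' → α E' | ε.
For F: α = {num, op num}, β = {op op, E E}. Rewrite as F → β F' and F' → α F' | ε.

E ::= num op E' | id F id E'; F ::= op op F' | E E F'; E' ::= id E' | ε; F' ::= num F' | op num F' | ε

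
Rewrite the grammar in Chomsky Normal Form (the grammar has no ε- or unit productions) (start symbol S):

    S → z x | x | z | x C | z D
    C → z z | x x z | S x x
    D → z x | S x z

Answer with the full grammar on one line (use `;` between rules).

S → X1 X2 | x | z | X2 C | X1 D; C → X1 X1 | X2 Y1 | S Y2; D → X1 X2 | S Y3; X1 → z; X2 → x; Y1 → X2 X1; Y2 → X2 X2; Y3 → X2 X1

Introduce a nonterminal for each terminal appearing in a rule of length ≥ 2: X1 → z, X2 → x.
Binarize each right-hand side of length ≥ 3 by chaining fresh nonterminals (Y1, Y2, …): affected rules were C → X2 X2 X1; C → S X2 X2; D → S X2 X1.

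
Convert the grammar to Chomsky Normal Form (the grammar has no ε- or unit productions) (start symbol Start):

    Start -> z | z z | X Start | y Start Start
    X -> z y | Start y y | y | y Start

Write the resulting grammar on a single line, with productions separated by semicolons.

Introduce a nonterminal for each terminal appearing in a rule of length ≥ 2: X1 → z, X2 → y.
Binarize each right-hand side of length ≥ 3 by chaining fresh nonterminals (Y1, Y2, …): affected rules were Start → X2 Start Start; X → Start X2 X2.

Start -> z | X1 X1 | X Start | X2 Y1; X -> X1 X2 | Start Y2 | y | X2 Start; X1 -> z; X2 -> y; Y1 -> Start Start; Y2 -> X2 X2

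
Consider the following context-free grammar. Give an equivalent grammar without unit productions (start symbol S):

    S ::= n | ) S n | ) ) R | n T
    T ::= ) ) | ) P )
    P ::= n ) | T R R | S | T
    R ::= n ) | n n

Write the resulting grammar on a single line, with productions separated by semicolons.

Unit pairs: P ⇒* {S, T}.
Replace each nonterminal's rules with the union of the non-unit rules of every nonterminal it unit-derives.

S ::= n | ) S n | ) ) R | n T; T ::= ) ) | ) P ); P ::= n | ) S n | ) ) R | n T | n ) | T R R | ) ) | ) P ); R ::= n ) | n n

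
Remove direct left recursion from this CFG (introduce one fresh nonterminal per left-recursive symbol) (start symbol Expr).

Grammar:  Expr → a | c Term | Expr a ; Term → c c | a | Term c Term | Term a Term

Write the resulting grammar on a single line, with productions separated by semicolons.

Left recursion appears on Expr, Term.
For Expr: α = {a}, β = {a, c Term}. Rewrite as Expr → β Expr1 and Expr1 → α Expr1 | ε.
For Term: α = {c Term, a Term}, β = {c c, a}. Rewrite as Term → β Term1 and Term1 → α Term1 | ε.

Expr → a Expr1 | c Term Expr1; Term → c c Term1 | a Term1; Expr1 → a Expr1 | ε; Term1 → c Term Term1 | a Term Term1 | ε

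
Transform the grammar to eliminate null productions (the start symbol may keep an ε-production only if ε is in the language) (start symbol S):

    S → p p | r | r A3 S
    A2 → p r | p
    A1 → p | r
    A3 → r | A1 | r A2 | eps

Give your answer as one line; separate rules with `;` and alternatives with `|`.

The nullable symbols are {A3}.
ε ∉ L(G), so no ε-production is kept.
For each production, add variants omitting each subset of nullable occurrences: S → r A3 S gives r A3 S | r S.

S → p p | r | r A3 S | r S; A2 → p r | p; A1 → p | r; A3 → r | A1 | r A2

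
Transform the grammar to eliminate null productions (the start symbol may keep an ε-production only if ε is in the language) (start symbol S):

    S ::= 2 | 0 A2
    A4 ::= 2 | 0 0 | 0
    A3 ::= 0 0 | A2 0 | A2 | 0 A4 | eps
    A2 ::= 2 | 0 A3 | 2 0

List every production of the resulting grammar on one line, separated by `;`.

Nullable set = {A3}.
ε ∉ L(G), so no ε-production is kept.
Expand every rule over subsets of its nullable positions: A2 → 0 A3 gives 0 A3 | 0.

S ::= 2 | 0 A2; A4 ::= 2 | 0 0 | 0; A3 ::= 0 0 | A2 0 | A2 | 0 A4; A2 ::= 2 | 0 A3 | 0 | 2 0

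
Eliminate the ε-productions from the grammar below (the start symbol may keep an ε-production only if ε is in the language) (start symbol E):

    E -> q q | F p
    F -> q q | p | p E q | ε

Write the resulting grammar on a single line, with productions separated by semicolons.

Nullable nonterminals: {F}.
ε ∉ L(G), so no ε-production is kept.
Add the nullable-subset variants: E → F p gives F p | p.

E -> q q | F p | p; F -> q q | p | p E q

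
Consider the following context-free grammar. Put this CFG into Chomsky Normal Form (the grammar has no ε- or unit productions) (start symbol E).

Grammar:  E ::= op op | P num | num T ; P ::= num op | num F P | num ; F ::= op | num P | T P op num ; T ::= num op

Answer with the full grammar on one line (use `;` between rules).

Introduce a nonterminal for each terminal appearing in a rule of length ≥ 2: X1 → op, X2 → num.
Binarize each right-hand side of length ≥ 3 by chaining fresh nonterminals (Y1, Y2, …): affected rules were P → X2 F P; F → T P X1 X2.

E ::= X1 X1 | P X2 | X2 T; P ::= X2 X1 | X2 Y1 | num; F ::= op | X2 P | T Y2; T ::= X2 X1; X1 ::= op; X2 ::= num; Y1 ::= F P; Y2 ::= P Y3; Y3 ::= X1 X2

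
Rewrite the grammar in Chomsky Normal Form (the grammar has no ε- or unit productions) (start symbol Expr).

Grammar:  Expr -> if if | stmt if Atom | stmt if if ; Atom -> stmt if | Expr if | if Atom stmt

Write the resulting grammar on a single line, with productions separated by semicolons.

Introduce a nonterminal for each terminal appearing in a rule of length ≥ 2: X1 → if, X2 → stmt.
Binarize each right-hand side of length ≥ 3 by chaining fresh nonterminals (Y1, Y2, …): affected rules were Expr → X2 X1 Atom; Expr → X2 X1 X1; Atom → X1 Atom X2.

Expr -> X1 X1 | X2 Y1 | X2 Y2; Atom -> X2 X1 | Expr X1 | X1 Y3; X1 -> if; X2 -> stmt; Y1 -> X1 Atom; Y2 -> X1 X1; Y3 -> Atom X2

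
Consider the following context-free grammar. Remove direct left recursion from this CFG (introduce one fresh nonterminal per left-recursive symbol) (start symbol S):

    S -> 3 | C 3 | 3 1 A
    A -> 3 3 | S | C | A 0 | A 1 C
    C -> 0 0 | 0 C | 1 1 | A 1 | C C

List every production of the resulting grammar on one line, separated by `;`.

A, C are directly left-recursive.
For A: α = {0, 1 C}, β = {3 3, S, C}. Rewrite as A → β A' and A' → α A' | ε.
For C: α = {C}, β = {0 0, 0 C, 1 1, A 1}. Rewrite as C → β C' and C' → α C' | ε.

S -> 3 | C 3 | 3 1 A; A -> 3 3 A' | S A' | C A'; C -> 0 0 C' | 0 C C' | 1 1 C' | A 1 C'; A' -> 0 A' | 1 C A' | ε; C' -> C C' | ε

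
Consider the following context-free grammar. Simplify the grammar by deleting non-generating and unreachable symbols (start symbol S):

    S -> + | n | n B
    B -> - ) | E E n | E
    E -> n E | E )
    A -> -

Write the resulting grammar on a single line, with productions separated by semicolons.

Generating nonterminals: {A, B, S}.
Reachable from S after that: {B, S}.
Removed useless symbols: {A, E} and every production mentioning them.

S -> + | n | n B; B -> - )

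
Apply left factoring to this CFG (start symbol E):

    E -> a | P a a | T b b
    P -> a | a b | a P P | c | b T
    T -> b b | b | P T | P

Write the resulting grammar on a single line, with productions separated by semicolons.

E -> a | P a a | T b b; P -> c | b T | a P'; T -> b T' | P T''; P' -> ε | b | P P; T' -> b | ε; T'' -> T | ε

P has alternatives sharing prefix 'a': factor to P → a P' with P' → ε | b | P P.
T has alternatives sharing prefix 'b': factor to T → b T' with T' → b | ε.
T has alternatives sharing prefix 'P': factor to T → P T'' with T'' → T | ε.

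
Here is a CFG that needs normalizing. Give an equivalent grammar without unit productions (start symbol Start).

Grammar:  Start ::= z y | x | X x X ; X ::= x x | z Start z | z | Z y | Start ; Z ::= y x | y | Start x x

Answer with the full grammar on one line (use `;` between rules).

Start ::= z y | x | X x X; X ::= z y | x | X x X | x x | z Start z | z | Z y; Z ::= y x | y | Start x x

Unit pairs: X ⇒* {Start}.
For each unit pair (A, B), copy every non-unit production of B to A, then drop all unit productions.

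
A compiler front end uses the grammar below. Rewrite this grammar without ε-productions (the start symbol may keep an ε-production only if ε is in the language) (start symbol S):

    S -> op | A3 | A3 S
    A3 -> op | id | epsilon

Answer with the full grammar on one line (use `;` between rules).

Nullable set = {A3, S}.
ε ∈ L(G) since S is nullable, so keep S → ε.

S -> op | A3 | A3 S | epsilon; A3 -> op | id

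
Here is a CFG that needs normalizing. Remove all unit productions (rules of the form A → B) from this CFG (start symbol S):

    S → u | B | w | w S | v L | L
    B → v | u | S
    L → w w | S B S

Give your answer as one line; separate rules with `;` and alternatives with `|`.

S → w w | S B S | v | u | w | w S | v L; B → w w | S B S | v | u | w | w S | v L; L → w w | S B S

Unit pairs: B ⇒* {L, S}; S ⇒* {B, L}.
Replace each nonterminal's rules with the union of the non-unit rules of every nonterminal it unit-derives.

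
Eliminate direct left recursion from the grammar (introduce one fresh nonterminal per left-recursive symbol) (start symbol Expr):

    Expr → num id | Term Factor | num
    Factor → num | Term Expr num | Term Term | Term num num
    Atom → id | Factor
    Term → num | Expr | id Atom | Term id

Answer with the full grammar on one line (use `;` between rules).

Expr → num id | Term Factor | num; Factor → num | Term Expr num | Term Term | Term num num; Atom → id | Factor; Term → num Term1 | Expr Term1 | id Atom Term1; Term1 → id Term1 | ε

Left recursion appears on Term.
For Term: α = {id}, β = {num, Expr, id Atom}. Rewrite as Term → β Term1 and Term1 → α Term1 | ε.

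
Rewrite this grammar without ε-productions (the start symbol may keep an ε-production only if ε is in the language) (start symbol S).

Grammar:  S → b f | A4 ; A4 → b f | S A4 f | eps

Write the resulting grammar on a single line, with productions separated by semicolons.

The nullable symbols are {A4, S}.
ε ∈ L(G) since S is nullable, so keep S → ε.
Expand every rule over subsets of its nullable positions: A4 → S A4 f gives S A4 f | S f | A4 f | f.

S → b f | A4 | eps; A4 → b f | S A4 f | S f | A4 f | f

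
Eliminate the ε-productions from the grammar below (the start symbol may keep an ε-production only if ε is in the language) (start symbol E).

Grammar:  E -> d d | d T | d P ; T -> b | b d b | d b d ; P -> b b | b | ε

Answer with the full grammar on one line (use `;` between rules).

The nullable symbols are {P}.
ε ∉ L(G), so no ε-production is kept.
For each production, add variants omitting each subset of nullable occurrences: E → d P gives d P | d.

E -> d d | d T | d P | d; T -> b | b d b | d b d; P -> b b | b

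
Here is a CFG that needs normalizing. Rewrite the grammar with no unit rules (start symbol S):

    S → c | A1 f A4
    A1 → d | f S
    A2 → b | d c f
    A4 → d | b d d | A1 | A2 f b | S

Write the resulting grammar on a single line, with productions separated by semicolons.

S → c | A1 f A4; A1 → d | f S; A2 → b | d c f; A4 → d | b d d | A2 f b | f S | c | A1 f A4

Unit pairs: A4 ⇒* {A1, S}.
Replace each nonterminal's rules with the union of the non-unit rules of every nonterminal it unit-derives.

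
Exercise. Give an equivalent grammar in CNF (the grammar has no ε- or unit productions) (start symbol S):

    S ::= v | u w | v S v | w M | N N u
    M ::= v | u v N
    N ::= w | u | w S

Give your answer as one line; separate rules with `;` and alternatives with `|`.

Introduce a nonterminal for each terminal appearing in a rule of length ≥ 2: X1 → u, X2 → w, X3 → v.
Binarize each right-hand side of length ≥ 3 by chaining fresh nonterminals (Y1, Y2, …): affected rules were S → X3 S X3; S → N N X1; M → X1 X3 N.

S ::= v | X1 X2 | X3 Y1 | X2 M | N Y2; M ::= v | X1 Y3; N ::= w | u | X2 S; X1 ::= u; X2 ::= w; X3 ::= v; Y1 ::= S X3; Y2 ::= N X1; Y3 ::= X3 N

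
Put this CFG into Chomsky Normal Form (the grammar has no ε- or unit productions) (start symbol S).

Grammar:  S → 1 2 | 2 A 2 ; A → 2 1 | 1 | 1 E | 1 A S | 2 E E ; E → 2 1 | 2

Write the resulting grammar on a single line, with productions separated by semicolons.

S → X1 X2 | X2 Y1; A → X2 X1 | 1 | X1 E | X1 Y2 | X2 Y3; E → X2 X1 | 2; X1 → 1; X2 → 2; Y1 → A X2; Y2 → A S; Y3 → E E

Introduce a nonterminal for each terminal appearing in a rule of length ≥ 2: X1 → 1, X2 → 2.
Binarize each right-hand side of length ≥ 3 by chaining fresh nonterminals (Y1, Y2, …): affected rules were S → X2 A X2; A → X1 A S; A → X2 E E.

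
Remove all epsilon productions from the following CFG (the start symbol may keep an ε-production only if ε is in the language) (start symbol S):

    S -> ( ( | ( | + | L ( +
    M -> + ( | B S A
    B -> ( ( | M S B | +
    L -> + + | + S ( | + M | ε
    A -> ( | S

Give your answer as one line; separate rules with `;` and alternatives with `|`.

S -> ( ( | ( | + | L ( + | ( +; M -> + ( | B S A; B -> ( ( | M S B | +; L -> + + | + S ( | + M; A -> ( | S

Nullable nonterminals: {L}.
ε ∉ L(G), so no ε-production is kept.
Add the nullable-subset variants: S → L ( + gives L ( + | ( +.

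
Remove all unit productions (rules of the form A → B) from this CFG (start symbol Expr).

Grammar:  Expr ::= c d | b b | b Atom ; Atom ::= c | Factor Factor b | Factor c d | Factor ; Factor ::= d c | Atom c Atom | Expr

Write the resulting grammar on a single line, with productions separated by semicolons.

Expr ::= c d | b b | b Atom; Atom ::= c | Factor Factor b | Factor c d | d c | Atom c Atom | c d | b b | b Atom; Factor ::= d c | Atom c Atom | c d | b b | b Atom

Unit pairs: Atom ⇒* {Expr, Factor}; Factor ⇒* {Expr}.
For every A with A ⇒* B via unit rules, add B's non-unit alternatives to A; then delete every rule of the form X → Y.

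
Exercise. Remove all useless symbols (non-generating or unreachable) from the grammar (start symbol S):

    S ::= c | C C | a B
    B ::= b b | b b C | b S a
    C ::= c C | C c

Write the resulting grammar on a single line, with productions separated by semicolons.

Generating nonterminals: {B, S}.
Reachable from S after that: {B, S}.
Removed useless symbols: {C} and every production mentioning them.

S ::= c | a B; B ::= b b | b S a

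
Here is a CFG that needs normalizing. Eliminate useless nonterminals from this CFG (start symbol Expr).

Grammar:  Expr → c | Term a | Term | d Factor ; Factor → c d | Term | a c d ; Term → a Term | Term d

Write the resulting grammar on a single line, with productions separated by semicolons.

Generating nonterminals: {Expr, Factor}.
Reachable from Expr after that: {Expr, Factor}.
Removed useless symbols: {Term} and every production mentioning them.

Expr → c | d Factor; Factor → c d | a c d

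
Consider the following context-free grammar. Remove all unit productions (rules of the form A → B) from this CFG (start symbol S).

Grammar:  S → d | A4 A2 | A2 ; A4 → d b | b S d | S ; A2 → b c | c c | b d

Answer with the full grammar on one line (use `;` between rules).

Unit pairs: A4 ⇒* {A2, S}; S ⇒* {A2}.
Replace each nonterminal's rules with the union of the non-unit rules of every nonterminal it unit-derives.

S → b c | c c | b d | d | A4 A2; A4 → d b | b S d | b c | c c | b d | d | A4 A2; A2 → b c | c c | b d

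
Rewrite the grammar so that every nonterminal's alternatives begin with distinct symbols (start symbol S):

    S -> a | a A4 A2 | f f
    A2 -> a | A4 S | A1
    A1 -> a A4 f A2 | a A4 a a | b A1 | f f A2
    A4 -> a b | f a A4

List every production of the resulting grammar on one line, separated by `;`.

S -> f f | a S'; A2 -> a | A4 S | A1; A1 -> b A1 | f f A2 | a A4 A1'; A4 -> a b | f a A4; S' -> ε | A4 A2; A1' -> f A2 | a a

S has alternatives sharing prefix 'a': factor to S → a S' with S' → ε | A4 A2.
A1 has alternatives sharing prefix 'a A4': factor to A1 → a A4 A1' with A1' → f A2 | a a.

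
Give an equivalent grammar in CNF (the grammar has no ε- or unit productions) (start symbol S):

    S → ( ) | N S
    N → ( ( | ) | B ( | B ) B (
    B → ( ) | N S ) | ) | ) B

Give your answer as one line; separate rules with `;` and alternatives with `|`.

S → X1 X2 | N S; N → X1 X1 | ) | B X1 | B Y1; B → X1 X2 | N Y3 | ) | X2 B; X1 → (; X2 → ); Y1 → X2 Y2; Y2 → B X1; Y3 → S X2

Introduce a nonterminal for each terminal appearing in a rule of length ≥ 2: X1 → (, X2 → ).
Binarize each right-hand side of length ≥ 3 by chaining fresh nonterminals (Y1, Y2, …): affected rules were N → B X2 B X1; B → N S X2.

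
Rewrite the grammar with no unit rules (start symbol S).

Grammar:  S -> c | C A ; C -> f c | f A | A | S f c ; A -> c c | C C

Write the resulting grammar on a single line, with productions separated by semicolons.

Unit pairs: C ⇒* {A}.
For each unit pair (A, B), copy every non-unit production of B to A, then drop all unit productions.

S -> c | C A; C -> f c | f A | S f c | c c | C C; A -> c c | C C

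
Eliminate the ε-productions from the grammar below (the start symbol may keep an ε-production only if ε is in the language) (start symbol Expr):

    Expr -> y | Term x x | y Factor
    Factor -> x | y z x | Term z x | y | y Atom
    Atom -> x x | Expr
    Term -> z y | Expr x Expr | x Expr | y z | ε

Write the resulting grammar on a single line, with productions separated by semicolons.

Expr -> y | Term x x | x x | y Factor; Factor -> x | y z x | Term z x | z x | y | y Atom; Atom -> x x | Expr; Term -> z y | Expr x Expr | x Expr | y z

The nullable symbols are {Term}.
ε ∉ L(G), so no ε-production is kept.
Expand every rule over subsets of its nullable positions: Expr → Term x x gives Term x x | x x. Factor → Term z x gives Term z x | z x.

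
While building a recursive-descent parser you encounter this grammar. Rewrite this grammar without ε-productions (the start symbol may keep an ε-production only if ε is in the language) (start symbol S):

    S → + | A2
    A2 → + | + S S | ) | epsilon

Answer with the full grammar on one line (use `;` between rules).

Nullable set = {A2, S}.
ε ∈ L(G) since S is nullable, so keep S → ε.
Add the nullable-subset variants: A2 → + S S gives + S S | + S.

S → + | A2 | ε; A2 → + | + S S | + S | )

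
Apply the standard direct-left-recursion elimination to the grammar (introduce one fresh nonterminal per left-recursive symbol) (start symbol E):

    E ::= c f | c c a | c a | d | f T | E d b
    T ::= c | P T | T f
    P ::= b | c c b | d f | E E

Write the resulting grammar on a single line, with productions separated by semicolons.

E ::= c f E' | c c a E' | c a E' | d E' | f T E'; T ::= c T' | P T T'; P ::= b | c c b | d f | E E; E' ::= d b E' | epsilon; T' ::= f T' | epsilon

Left recursion appears on E, T.
For E: α = {d b}, β = {c f, c c a, c a, d, f T}. Rewrite as E → β E' and E' → α E' | ε.
For T: α = {f}, β = {c, P T}. Rewrite as T → β T' and T' → α T' | ε.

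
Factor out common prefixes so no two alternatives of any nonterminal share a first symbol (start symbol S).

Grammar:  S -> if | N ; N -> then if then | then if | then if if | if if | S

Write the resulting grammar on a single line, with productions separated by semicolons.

N has alternatives sharing prefix 'then if': factor to N → then if N' with N' → then | ε | if.

S -> if | N; N -> if if | S | then if N'; N' -> then | eps | if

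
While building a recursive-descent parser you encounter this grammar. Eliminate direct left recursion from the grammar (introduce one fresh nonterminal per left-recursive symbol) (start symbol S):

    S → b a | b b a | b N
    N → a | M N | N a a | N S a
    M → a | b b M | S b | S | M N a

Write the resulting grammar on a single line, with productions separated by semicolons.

N, M are directly left-recursive.
For N: α = {a a, S a}, β = {a, M N}. Rewrite as N → β N' and N' → α N' | ε.
For M: α = {N a}, β = {a, b b M, S b, S}. Rewrite as M → β M' and M' → α M' | ε.

S → b a | b b a | b N; N → a N' | M N N'; M → a M' | b b M M' | S b M' | S M'; N' → a a N' | S a N' | ε; M' → N a M' | ε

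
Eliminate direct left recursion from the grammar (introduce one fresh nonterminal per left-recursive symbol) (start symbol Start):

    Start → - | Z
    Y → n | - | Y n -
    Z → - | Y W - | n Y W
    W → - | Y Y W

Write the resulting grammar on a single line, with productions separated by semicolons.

Left recursion appears on Y.
For Y: α = {n -}, β = {n, -}. Rewrite as Y → β Y1 and Y1 → α Y1 | ε.

Start → - | Z; Y → n Y1 | - Y1; Z → - | Y W - | n Y W; W → - | Y Y W; Y1 → n - Y1 | epsilon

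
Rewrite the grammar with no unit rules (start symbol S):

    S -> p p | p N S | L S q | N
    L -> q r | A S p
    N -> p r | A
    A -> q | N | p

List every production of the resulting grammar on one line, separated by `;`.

S -> p p | p N S | L S q | p r | q | p; L -> q r | A S p; N -> p r | q | p; A -> p r | q | p

Unit pairs: A ⇒* {N}; N ⇒* {A}; S ⇒* {A, N}.
Replace each nonterminal's rules with the union of the non-unit rules of every nonterminal it unit-derives.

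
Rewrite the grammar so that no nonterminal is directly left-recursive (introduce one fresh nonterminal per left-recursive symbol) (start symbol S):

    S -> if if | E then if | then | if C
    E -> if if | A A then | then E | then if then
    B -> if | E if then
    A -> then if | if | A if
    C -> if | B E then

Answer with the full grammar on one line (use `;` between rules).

Directly left-recursive nonterminal: A.
For A: α = {if}, β = {then if, if}. Rewrite as A → β A' and A' → α A' | ε.

S -> if if | E then if | then | if C; E -> if if | A A then | then E | then if then; B -> if | E if then; A -> then if A' | if A'; C -> if | B E then; A' -> if A' | ε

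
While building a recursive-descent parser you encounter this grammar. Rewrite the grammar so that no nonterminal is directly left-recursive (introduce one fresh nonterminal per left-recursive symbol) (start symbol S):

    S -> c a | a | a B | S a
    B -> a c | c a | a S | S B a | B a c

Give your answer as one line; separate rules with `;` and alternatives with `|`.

S, B are directly left-recursive.
For S: α = {a}, β = {c a, a, a B}. Rewrite as S → β S' and S' → α S' | ε.
For B: α = {a c}, β = {a c, c a, a S, S B a}. Rewrite as B → β B' and B' → α B' | ε.

S -> c a S' | a S' | a B S'; B -> a c B' | c a B' | a S B' | S B a B'; S' -> a S' | ε; B' -> a c B' | ε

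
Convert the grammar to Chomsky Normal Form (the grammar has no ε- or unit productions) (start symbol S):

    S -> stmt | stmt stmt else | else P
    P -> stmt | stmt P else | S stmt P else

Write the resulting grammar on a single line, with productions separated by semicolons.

S -> stmt | X1 Y1 | X2 P; P -> stmt | X1 Y2 | S Y3; X1 -> stmt; X2 -> else; Y1 -> X1 X2; Y2 -> P X2; Y3 -> X1 Y4; Y4 -> P X2

Introduce a nonterminal for each terminal appearing in a rule of length ≥ 2: X1 → stmt, X2 → else.
Binarize each right-hand side of length ≥ 3 by chaining fresh nonterminals (Y1, Y2, …): affected rules were S → X1 X1 X2; P → X1 P X2; P → S X1 P X2.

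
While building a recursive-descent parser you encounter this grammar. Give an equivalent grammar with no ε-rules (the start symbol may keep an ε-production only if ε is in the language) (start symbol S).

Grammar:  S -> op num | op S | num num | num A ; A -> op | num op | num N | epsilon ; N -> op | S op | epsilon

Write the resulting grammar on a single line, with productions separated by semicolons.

The nullable symbols are {A, N}.
ε ∉ L(G), so no ε-production is kept.
Expand every rule over subsets of its nullable positions: S → num A gives num A | num. A → num N gives num N | num.

S -> op num | op S | num num | num A | num; A -> op | num op | num N | num; N -> op | S op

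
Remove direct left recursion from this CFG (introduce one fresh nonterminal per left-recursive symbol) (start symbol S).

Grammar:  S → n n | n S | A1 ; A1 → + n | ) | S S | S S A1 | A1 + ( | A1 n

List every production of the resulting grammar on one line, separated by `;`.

Left recursion appears on A1.
For A1: α = {+ (, n}, β = {+ n, ), S S, S S A1}. Rewrite as A1 → β A1' and A1' → α A1' | ε.

S → n n | n S | A1; A1 → + n A1' | ) A1' | S S A1' | S S A1 A1'; A1' → + ( A1' | n A1' | ε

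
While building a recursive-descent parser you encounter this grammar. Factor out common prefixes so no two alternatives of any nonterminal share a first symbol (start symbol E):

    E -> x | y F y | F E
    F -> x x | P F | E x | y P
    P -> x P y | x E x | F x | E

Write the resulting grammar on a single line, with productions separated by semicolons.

P has alternatives sharing prefix 'x': factor to P → x P' with P' → P y | E x.

E -> x | y F y | F E; F -> x x | P F | E x | y P; P -> F x | E | x P'; P' -> P y | E x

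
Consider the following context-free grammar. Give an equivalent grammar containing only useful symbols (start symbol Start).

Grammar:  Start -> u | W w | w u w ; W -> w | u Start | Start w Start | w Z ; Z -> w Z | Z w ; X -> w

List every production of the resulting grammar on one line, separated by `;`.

Generating nonterminals: {Start, W, X}.
Reachable from Start after that: {Start, W}.
Removed useless symbols: {X, Z} and every production mentioning them.

Start -> u | W w | w u w; W -> w | u Start | Start w Start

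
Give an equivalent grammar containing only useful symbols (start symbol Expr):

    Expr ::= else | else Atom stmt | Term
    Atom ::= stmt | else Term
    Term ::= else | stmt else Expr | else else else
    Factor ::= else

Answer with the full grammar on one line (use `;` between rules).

Expr ::= else | else Atom stmt | Term; Atom ::= stmt | else Term; Term ::= else | stmt else Expr | else else else

Generating nonterminals: {Atom, Expr, Factor, Term}.
Reachable from Expr after that: {Atom, Expr, Term}.
Removed useless symbols: {Factor} and every production mentioning them.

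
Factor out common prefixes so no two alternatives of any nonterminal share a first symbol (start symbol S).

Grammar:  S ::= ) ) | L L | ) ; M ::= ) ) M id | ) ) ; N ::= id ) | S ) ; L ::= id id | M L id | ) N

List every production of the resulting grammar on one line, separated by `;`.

S ::= L L | ) S'; M ::= ) ) M'; N ::= id ) | S ); L ::= id id | M L id | ) N; S' ::= ) | ε; M' ::= M id | ε

S has alternatives sharing prefix ')': factor to S → ) S' with S' → ) | ε.
M has alternatives sharing prefix ') )': factor to M → ) ) M' with M' → M id | ε.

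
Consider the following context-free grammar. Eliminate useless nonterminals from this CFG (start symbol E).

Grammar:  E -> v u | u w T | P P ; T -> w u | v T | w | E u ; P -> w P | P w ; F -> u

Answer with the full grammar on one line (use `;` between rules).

E -> v u | u w T; T -> w u | v T | w | E u

Generating nonterminals: {E, F, T}.
Reachable from E after that: {E, T}.
Removed useless symbols: {F, P} and every production mentioning them.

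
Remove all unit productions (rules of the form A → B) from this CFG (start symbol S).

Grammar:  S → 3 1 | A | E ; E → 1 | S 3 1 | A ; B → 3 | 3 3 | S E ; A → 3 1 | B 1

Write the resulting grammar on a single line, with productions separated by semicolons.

Unit pairs: E ⇒* {A}; S ⇒* {A, E}.
Replace each nonterminal's rules with the union of the non-unit rules of every nonterminal it unit-derives.

S → 1 | S 3 1 | 3 1 | B 1; E → 1 | S 3 1 | 3 1 | B 1; B → 3 | 3 3 | S E; A → 3 1 | B 1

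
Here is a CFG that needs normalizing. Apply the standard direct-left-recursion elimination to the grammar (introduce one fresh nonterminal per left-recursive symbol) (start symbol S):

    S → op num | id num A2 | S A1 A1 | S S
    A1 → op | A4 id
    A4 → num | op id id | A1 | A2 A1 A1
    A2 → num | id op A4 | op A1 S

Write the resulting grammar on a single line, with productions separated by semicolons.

S is directly left-recursive.
For S: α = {A1 A1, S}, β = {op num, id num A2}. Rewrite as S → β S' and S' → α S' | ε.

S → op num S' | id num A2 S'; A1 → op | A4 id; A4 → num | op id id | A1 | A2 A1 A1; A2 → num | id op A4 | op A1 S; S' → A1 A1 S' | S S' | epsilon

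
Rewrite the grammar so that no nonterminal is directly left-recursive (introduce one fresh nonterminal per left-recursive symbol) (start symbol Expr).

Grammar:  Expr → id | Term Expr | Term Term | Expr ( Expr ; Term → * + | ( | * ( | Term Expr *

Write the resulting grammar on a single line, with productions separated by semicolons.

Expr → id Expr1 | Term Expr Expr1 | Term Term Expr1; Term → * + Term1 | ( Term1 | * ( Term1; Expr1 → ( Expr Expr1 | ε; Term1 → Expr * Term1 | ε

Expr, Term are directly left-recursive.
For Expr: α = {( Expr}, β = {id, Term Expr, Term Term}. Rewrite as Expr → β Expr1 and Expr1 → α Expr1 | ε.
For Term: α = {Expr *}, β = {* +, (, * (}. Rewrite as Term → β Term1 and Term1 → α Term1 | ε.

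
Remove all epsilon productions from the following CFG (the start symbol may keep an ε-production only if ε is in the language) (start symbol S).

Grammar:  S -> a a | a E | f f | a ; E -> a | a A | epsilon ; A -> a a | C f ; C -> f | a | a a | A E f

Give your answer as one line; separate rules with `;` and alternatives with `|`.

S -> a a | a E | a | f f; E -> a | a A; A -> a a | C f; C -> f | a | a a | A E f | A f

Nullable set = {E}.
ε ∉ L(G), so no ε-production is kept.
Add the nullable-subset variants: S → a E gives a E | a. C → A E f gives A E f | A f.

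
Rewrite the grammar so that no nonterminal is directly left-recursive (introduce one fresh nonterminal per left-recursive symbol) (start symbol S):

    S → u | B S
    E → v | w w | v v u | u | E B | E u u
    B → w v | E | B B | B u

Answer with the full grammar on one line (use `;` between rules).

S → u | B S; E → v E' | w w E' | v v u E' | u E'; B → w v B' | E B'; E' → B E' | u u E' | ε; B' → B B' | u B' | ε

Directly left-recursive nonterminals: E, B.
For E: α = {B, u u}, β = {v, w w, v v u, u}. Rewrite as E → β E' and E' → α E' | ε.
For B: α = {B, u}, β = {w v, E}. Rewrite as B → β B' and B' → α B' | ε.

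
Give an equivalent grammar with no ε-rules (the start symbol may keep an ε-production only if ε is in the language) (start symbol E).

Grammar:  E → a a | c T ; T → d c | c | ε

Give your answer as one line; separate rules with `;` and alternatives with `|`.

Nullable set = {T}.
ε ∉ L(G), so no ε-production is kept.
Add the nullable-subset variants: E → c T gives c T | c.

E → a a | c T | c; T → d c | c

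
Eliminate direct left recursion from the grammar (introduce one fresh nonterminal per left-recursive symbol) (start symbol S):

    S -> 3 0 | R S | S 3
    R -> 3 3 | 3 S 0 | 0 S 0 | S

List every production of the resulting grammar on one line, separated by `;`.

Directly left-recursive nonterminal: S.
For S: α = {3}, β = {3 0, R S}. Rewrite as S → β S' and S' → α S' | ε.

S -> 3 0 S' | R S S'; R -> 3 3 | 3 S 0 | 0 S 0 | S; S' -> 3 S' | ε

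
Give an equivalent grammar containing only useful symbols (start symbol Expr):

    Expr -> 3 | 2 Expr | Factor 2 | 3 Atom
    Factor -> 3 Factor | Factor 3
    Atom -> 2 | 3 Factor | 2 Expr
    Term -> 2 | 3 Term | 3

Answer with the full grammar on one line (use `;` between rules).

Expr -> 3 | 2 Expr | 3 Atom; Atom -> 2 | 2 Expr

Generating nonterminals: {Atom, Expr, Term}.
Reachable from Expr after that: {Atom, Expr}.
Removed useless symbols: {Factor, Term} and every production mentioning them.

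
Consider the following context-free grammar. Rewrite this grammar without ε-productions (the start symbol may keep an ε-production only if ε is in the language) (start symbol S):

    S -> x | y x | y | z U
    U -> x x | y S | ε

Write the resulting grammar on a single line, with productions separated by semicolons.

Nullable set = {U}.
ε ∉ L(G), so no ε-production is kept.
Add the nullable-subset variants: S → z U gives z U | z.

S -> x | y x | y | z U | z; U -> x x | y S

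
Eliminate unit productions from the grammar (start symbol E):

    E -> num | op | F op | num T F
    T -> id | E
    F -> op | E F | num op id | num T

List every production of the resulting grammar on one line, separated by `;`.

Unit pairs: T ⇒* {E}.
Replace each nonterminal's rules with the union of the non-unit rules of every nonterminal it unit-derives.

E -> num | op | F op | num T F; T -> num | op | F op | num T F | id; F -> op | E F | num op id | num T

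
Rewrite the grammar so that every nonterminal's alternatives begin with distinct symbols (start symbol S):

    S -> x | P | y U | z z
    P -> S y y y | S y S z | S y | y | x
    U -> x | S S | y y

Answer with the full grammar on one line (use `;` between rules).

P has alternatives sharing prefix 'S y': factor to P → S y P' with P' → y y | S z | ε.

S -> x | P | y U | z z; P -> y | x | S y P'; U -> x | S S | y y; P' -> y y | S z | ε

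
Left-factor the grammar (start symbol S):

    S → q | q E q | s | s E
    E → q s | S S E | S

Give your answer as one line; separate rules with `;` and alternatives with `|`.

S → q S' | s S''; E → q s | S E'; S' → epsilon | E q; S'' → epsilon | E; E' → S E | epsilon

S has alternatives sharing prefix 'q': factor to S → q S' with S' → ε | E q.
S has alternatives sharing prefix 's': factor to S → s S'' with S'' → ε | E.
E has alternatives sharing prefix 'S': factor to E → S E' with E' → S E | ε.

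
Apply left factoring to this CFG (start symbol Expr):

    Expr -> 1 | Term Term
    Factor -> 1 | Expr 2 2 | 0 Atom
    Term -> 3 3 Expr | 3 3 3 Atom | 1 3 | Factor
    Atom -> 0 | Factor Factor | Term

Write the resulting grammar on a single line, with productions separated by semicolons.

Expr -> 1 | Term Term; Factor -> 1 | Expr 2 2 | 0 Atom; Term -> 1 3 | Factor | 3 3 Term1; Atom -> 0 | Factor Factor | Term; Term1 -> Expr | 3 Atom

Term has alternatives sharing prefix '3 3': factor to Term → 3 3 Term1 with Term1 → Expr | 3 Atom.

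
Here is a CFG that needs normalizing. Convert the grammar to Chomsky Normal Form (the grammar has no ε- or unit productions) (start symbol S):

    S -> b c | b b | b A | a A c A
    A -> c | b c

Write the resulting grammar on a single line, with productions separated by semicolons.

Introduce a nonterminal for each terminal appearing in a rule of length ≥ 2: X1 → b, X2 → c, X3 → a.
Binarize each right-hand side of length ≥ 3 by chaining fresh nonterminals (Y1, Y2, …): affected rules were S → X3 A X2 A.

S -> X1 X2 | X1 X1 | X1 A | X3 Y1; A -> c | X1 X2; X1 -> b; X2 -> c; X3 -> a; Y1 -> A Y2; Y2 -> X2 A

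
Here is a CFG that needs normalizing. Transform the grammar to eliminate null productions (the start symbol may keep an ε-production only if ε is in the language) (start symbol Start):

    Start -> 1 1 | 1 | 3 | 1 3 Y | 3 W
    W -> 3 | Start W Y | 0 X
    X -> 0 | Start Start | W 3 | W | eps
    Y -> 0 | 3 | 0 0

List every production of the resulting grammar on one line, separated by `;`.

Start -> 1 1 | 1 | 3 | 1 3 Y | 3 W; W -> 3 | Start W Y | 0 X | 0; X -> 0 | Start Start | W 3 | W; Y -> 0 | 3 | 0 0

The nullable symbols are {X}.
ε ∉ L(G), so no ε-production is kept.
For each production, add variants omitting each subset of nullable occurrences: W → 0 X gives 0 X | 0.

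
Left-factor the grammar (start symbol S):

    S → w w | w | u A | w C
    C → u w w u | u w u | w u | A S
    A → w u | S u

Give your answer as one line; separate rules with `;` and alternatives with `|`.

S has alternatives sharing prefix 'w': factor to S → w S' with S' → w | ε | C.
C has alternatives sharing prefix 'u w': factor to C → u w C' with C' → w u | u.

S → u A | w S'; C → w u | A S | u w C'; A → w u | S u; S' → w | ε | C; C' → w u | u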